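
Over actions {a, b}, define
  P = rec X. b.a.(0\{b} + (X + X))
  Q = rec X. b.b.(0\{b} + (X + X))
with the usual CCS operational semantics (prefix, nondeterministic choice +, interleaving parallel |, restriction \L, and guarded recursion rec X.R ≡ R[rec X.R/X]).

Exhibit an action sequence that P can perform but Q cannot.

ba

P's transition system — 3 states:
  p0 = rec X. b.a.(0\{b} + (X + X)) → —b→ p1
  p1 = a.(0\{b} + ((rec X. b.a.(0\{b} + (X + X))) + (rec X. b.a.(0\{b} + (X + X))))) → —a→ p2
  p2 = 0\{b} + ((rec X. b.a.(0\{b} + (X + X))) + (rec X. b.a.(0\{b} + (X + X)))) → —b→ p1
Q's transition system — 3 states:
  q0 = rec X. b.b.(0\{b} + (X + X)) → —b→ q1
  q1 = b.(0\{b} + ((rec X. b.b.(0\{b} + (X + X))) + (rec X. b.b.(0\{b} + (X + X))))) → —b→ q2
  q2 = 0\{b} + ((rec X. b.b.(0\{b} + (X + X))) + (rec X. b.b.(0\{b} + (X + X)))) → —b→ q1
Trace ⟨ba⟩ through P, begin at {p0}:
  step 1 (b): {p1}
  step 2 (a): {p2}
  ✓ P
Trace ⟨ba⟩ through Q, begin at {q0}:
  step 1 (b): {q1}
  step 2 (a): ∅  — Q cannot continue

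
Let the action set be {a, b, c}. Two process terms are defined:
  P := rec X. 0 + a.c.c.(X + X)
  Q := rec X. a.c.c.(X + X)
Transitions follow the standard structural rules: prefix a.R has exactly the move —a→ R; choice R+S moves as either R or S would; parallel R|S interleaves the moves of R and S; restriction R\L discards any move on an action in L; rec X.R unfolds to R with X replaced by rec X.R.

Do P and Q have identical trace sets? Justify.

YES

Reachable graph of P (4 states):
  u0 = rec X. 0 + a.c.c.(X + X) ⊢ -a-> u1
  u1 = c.c.((rec X. 0 + a.c.c.(X + X)) + (rec X. 0 + a.c.c.(X + X))) ⊢ -c-> u2
  u2 = c.((rec X. 0 + a.c.c.(X + X)) + (rec X. 0 + a.c.c.(X + X))) ⊢ -c-> u3
  u3 = (rec X. 0 + a.c.c.(X + X)) + (rec X. 0 + a.c.c.(X + X)) ⊢ -a-> u1
Reachable graph of Q (4 states):
  v0 = rec X. a.c.c.(X + X) ⊢ -a-> v1
  v1 = c.c.((rec X. a.c.c.(X + X)) + (rec X. a.c.c.(X + X))) ⊢ -c-> v2
  v2 = c.((rec X. a.c.c.(X + X)) + (rec X. a.c.c.(X + X))) ⊢ -c-> v3
  v3 = (rec X. a.c.c.(X + X)) + (rec X. a.c.c.(X + X)) ⊢ -a-> v1
Partition-refinement fixed point:
  B0 = {u0, u3, v0, v3}
  B1 = {u1, v1}
  B2 = {u2, v2}
u0 ∈ B0, v0 ∈ B0 → same block
Bisimilar ⇒ trace-equivalent.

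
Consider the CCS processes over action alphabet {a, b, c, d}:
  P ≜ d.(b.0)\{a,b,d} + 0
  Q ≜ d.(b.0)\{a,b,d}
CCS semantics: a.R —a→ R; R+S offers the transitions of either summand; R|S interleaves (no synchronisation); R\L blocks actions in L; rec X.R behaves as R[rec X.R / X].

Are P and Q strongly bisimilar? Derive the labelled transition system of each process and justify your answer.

LTS(P): 2 reachable states
  p0 = d.(b.0)\{a,b,d} + 0 has moves -d-> p1
  p1 = (b.0)\{a,b,d} has moves (no moves)
LTS(Q): 2 reachable states
  q0 = d.(b.0)\{a,b,d} has moves -d-> q1
  q1 = (b.0)\{a,b,d} has moves (no moves)
Partition-refinement fixed point:
  B0 = {p0, q0}
  B1 = {p1, q1}
p0 ∈ B0, q0 ∈ B0 → same block

bisimilar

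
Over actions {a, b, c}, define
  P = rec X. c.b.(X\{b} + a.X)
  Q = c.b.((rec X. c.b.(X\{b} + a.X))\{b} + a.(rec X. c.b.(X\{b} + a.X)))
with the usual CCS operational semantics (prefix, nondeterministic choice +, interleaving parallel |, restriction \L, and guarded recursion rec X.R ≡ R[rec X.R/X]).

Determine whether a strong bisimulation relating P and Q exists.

LTS(P): 4 reachable states
  u0 = rec X. c.b.(X\{b} + a.X) → =c=> u1
  u1 = b.((rec X. c.b.(X\{b} + a.X))\{b} + a.(rec X. c.b.(X\{b} + a.X))) → =b=> u2
  u2 = (rec X. c.b.(X\{b} + a.X))\{b} + a.(rec X. c.b.(X\{b} + a.X)) → =a=> u0, =c=> u3
  u3 = (b.((rec X. c.b.(X\{b} + a.X))\{b} + a.(rec X. c.b.(X\{b} + a.X))))\{b} → deadlocked
LTS(Q): 5 reachable states
  v0 = c.b.((rec X. c.b.(X\{b} + a.X))\{b} + a.(rec X. c.b.(X\{b} + a.X))) → =c=> v1
  v1 = b.((rec X. c.b.(X\{b} + a.X))\{b} + a.(rec X. c.b.(X\{b} + a.X))) → =b=> v2
  v2 = (rec X. c.b.(X\{b} + a.X))\{b} + a.(rec X. c.b.(X\{b} + a.X)) → =a=> v3, =c=> v4
  v3 = rec X. c.b.(X\{b} + a.X) → =c=> v1
  v4 = (b.((rec X. c.b.(X\{b} + a.X))\{b} + a.(rec X. c.b.(X\{b} + a.X))))\{b} → deadlocked
Bisimilarity quotient blocks:
  B0 = {u0, v0, v3}
  B1 = {u1, v1}
  B2 = {u2, v2}
  B3 = {u3, v4}
u0 ∈ B0, v0 ∈ B0 → same block

bisimilar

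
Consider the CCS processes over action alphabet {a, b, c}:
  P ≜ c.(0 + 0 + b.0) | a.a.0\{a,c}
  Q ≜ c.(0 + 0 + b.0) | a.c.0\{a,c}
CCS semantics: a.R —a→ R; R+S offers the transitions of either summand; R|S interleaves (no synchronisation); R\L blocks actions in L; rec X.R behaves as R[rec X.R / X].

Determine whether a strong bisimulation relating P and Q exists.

not bisimilar

LTS(P): 9 reachable states
  p0 = c.(0 + 0 + b.0) | a.a.0\{a,c} :: --a--▸ p1, --c--▸ p2
  p1 = c.(0 + 0 + b.0) | a.0\{a,c} :: --a--▸ p3, --c--▸ p4
  p2 = (0 + 0 + b.0) | a.a.0\{a,c} :: --a--▸ p4, --b--▸ p5
  p3 = c.(0 + 0 + b.0) | 0\{a,c} :: --c--▸ p6
  p4 = (0 + 0 + b.0) | a.0\{a,c} :: --a--▸ p6, --b--▸ p7
  p5 = 0 | a.a.0\{a,c} :: --a--▸ p7
  p6 = (0 + 0 + b.0) | 0\{a,c} :: --b--▸ p8
  p7 = 0 | a.0\{a,c} :: --a--▸ p8
  p8 = 0 | 0\{a,c} :: stopped
LTS(Q): 9 reachable states
  q0 = c.(0 + 0 + b.0) | a.c.0\{a,c} :: --a--▸ q1, --c--▸ q2
  q1 = c.(0 + 0 + b.0) | c.0\{a,c} :: --c--▸ q3, --c--▸ q4
  q2 = (0 + 0 + b.0) | a.c.0\{a,c} :: --a--▸ q3, --b--▸ q5
  q3 = (0 + 0 + b.0) | c.0\{a,c} :: --b--▸ q6, --c--▸ q7
  q4 = c.(0 + 0 + b.0) | 0\{a,c} :: --c--▸ q7
  q5 = 0 | a.c.0\{a,c} :: --a--▸ q6
  q6 = 0 | c.0\{a,c} :: --c--▸ q8
  q7 = (0 + 0 + b.0) | 0\{a,c} :: --b--▸ q8
  q8 = 0 | 0\{a,c} :: stopped
Coarsest stable partition (strong bisimilarity classes):
  B0 = {p0}
  B1 = {p1}
  B2 = {p4}
  B3 = {p6, q7}
  B4 = {p8, q8}
  B5 = {p7}
  B6 = {p3, q4}
  B7 = {p2}
  B8 = {p5}
  B9 = {q0}
  B10 = {q1}
  B11 = {q3}
  B12 = {q6}
  B13 = {q2}
  B14 = {q5}
p0 ∈ B0, q0 ∈ B9 → different blocks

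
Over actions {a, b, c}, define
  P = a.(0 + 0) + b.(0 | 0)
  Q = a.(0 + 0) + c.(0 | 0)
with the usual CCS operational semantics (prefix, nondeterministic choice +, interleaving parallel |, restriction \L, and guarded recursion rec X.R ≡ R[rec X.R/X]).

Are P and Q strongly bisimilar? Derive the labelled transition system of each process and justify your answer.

P's transition system — 3 states:
  u0 = a.(0 + 0) + b.(0 | 0) ⊢ --a--▸ u1, --b--▸ u2
  u1 = 0 + 0 ⊢ ·
  u2 = 0 | 0 ⊢ ·
Q's transition system — 3 states:
  v0 = a.(0 + 0) + c.(0 | 0) ⊢ --a--▸ v1, --c--▸ v2
  v1 = 0 + 0 ⊢ ·
  v2 = 0 | 0 ⊢ ·
Partition-refinement fixed point:
  B0 = {u0}
  B1 = {u1, u2, v1, v2}
  B2 = {v0}
u0 ∈ B0, v0 ∈ B2 → different blocks

P ≁ Q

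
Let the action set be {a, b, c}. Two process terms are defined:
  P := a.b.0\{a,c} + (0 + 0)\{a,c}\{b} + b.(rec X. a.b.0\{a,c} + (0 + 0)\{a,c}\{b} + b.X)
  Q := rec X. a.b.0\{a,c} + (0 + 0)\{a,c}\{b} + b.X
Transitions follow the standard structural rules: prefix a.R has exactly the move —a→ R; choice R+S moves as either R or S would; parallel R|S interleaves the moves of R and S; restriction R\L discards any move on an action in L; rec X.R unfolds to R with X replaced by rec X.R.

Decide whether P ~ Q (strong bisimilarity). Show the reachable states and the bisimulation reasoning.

YES

P's transition system — 4 states:
  m0 = a.b.0\{a,c} + (0 + 0)\{a,c}\{b} + b.(rec X. a.b.0\{a,c} + (0 + 0)\{a,c}\{b} + b.X) ⊢ =a=> m1, =b=> m2
  m1 = b.0\{a,c} ⊢ =b=> m3
  m2 = rec X. a.b.0\{a,c} + (0 + 0)\{a,c}\{b} + b.X ⊢ =a=> m1, =b=> m2
  m3 = 0\{a,c} ⊢ stopped
Q's transition system — 3 states:
  n0 = rec X. a.b.0\{a,c} + (0 + 0)\{a,c}\{b} + b.X ⊢ =a=> n1, =b=> n0
  n1 = b.0\{a,c} ⊢ =b=> n2
  n2 = 0\{a,c} ⊢ stopped
Partition-refinement fixed point:
  B0 = {m0, m2, n0}
  B1 = {m1, n1}
  B2 = {m3, n2}
m0 ∈ B0, n0 ∈ B0 → same block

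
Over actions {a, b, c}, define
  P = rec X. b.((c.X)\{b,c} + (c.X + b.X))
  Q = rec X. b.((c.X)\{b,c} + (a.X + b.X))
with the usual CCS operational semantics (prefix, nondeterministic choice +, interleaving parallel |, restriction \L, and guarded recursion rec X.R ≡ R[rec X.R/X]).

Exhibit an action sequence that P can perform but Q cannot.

LTS(P): 2 reachable states
  u0 = rec X. b.((c.X)\{b,c} + (c.X + b.X)) | --b--▸ u1
  u1 = (c.(rec X. b.((c.X)\{b,c} + (c.X + b.X))))\{b,c} + (c.(rec X. b.((c.X)\{b,c} + (c.X + b.X))) + b.(rec X. b.((c.X)\{b,c} + (c.X + b.X)))) | --b--▸ u0, --c--▸ u0
LTS(Q): 2 reachable states
  v0 = rec X. b.((c.X)\{b,c} + (a.X + b.X)) | --b--▸ v1
  v1 = (c.(rec X. b.((c.X)\{b,c} + (a.X + b.X))))\{b,c} + (a.(rec X. b.((c.X)\{b,c} + (a.X + b.X))) + b.(rec X. b.((c.X)\{b,c} + (a.X + b.X)))) | --a--▸ v0, --b--▸ v0
Trace ⟨bc⟩ through P, begin at {u0}:
  [1] b ⇒ {u1}
  [2] c ⇒ {u0}
  P completes σ.
Trace ⟨bc⟩ through Q, begin at {v0}:
  [1] b ⇒ {v1}
  [2] c ⇒ no successor for Q

bc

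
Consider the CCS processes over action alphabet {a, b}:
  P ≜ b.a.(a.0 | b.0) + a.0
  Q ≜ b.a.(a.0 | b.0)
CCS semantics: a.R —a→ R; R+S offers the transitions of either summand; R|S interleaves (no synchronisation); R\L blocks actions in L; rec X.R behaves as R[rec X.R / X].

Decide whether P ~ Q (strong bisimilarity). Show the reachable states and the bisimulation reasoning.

P ≁ Q

Reachable graph of P (7 states):
  m0 = b.a.(a.0 | b.0) + a.0 ⊢ ··a··> m1, ··b··> m2
  m1 = 0 ⊢ stopped
  m2 = a.(a.0 | b.0) ⊢ ··a··> m3
  m3 = a.0 | b.0 ⊢ ··a··> m4, ··b··> m5
  m4 = 0 | b.0 ⊢ ··b··> m6
  m5 = a.0 | 0 ⊢ ··a··> m6
  m6 = 0 | 0 ⊢ stopped
Reachable graph of Q (6 states):
  n0 = b.a.(a.0 | b.0) ⊢ ··b··> n1
  n1 = a.(a.0 | b.0) ⊢ ··a··> n2
  n2 = a.0 | b.0 ⊢ ··a··> n3, ··b··> n4
  n3 = 0 | b.0 ⊢ ··b··> n5
  n4 = a.0 | 0 ⊢ ··a··> n5
  n5 = 0 | 0 ⊢ stopped
Bisimilarity quotient blocks:
  B0 = {m0}
  B1 = {m1, m6, n5}
  B2 = {m2, n1}
  B3 = {m3, n2}
  B4 = {m4, n3}
  B5 = {m5, n4}
  B6 = {n0}
m0 ∈ B0, n0 ∈ B6 → different blocks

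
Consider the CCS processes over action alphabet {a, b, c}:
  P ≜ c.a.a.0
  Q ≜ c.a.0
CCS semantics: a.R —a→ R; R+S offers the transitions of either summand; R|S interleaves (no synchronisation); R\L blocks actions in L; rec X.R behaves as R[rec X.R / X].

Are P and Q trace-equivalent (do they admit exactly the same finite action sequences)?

P's transition system — 4 states:
  p0 = c.a.a.0 | -c-> p1
  p1 = a.a.0 | -a-> p2
  p2 = a.0 | -a-> p3
  p3 = 0 | stopped
Q's transition system — 3 states:
  q0 = c.a.0 | -c-> q1
  q1 = a.0 | -a-> q2
  q2 = 0 | stopped
Run σ = ⟨caa⟩ on P: start {p0}
  step 1 (c): {p1}
  step 2 (a): {p2}
  step 3 (a): {p3}
  P completes σ.
Run σ = ⟨caa⟩ on Q: start {q0}
  step 1 (c): {q1}
  step 2 (a): {q2}
  step 3 (a): ∅  — Q cannot continue

traces(P) ≠ traces(Q) — witness ⟨caa⟩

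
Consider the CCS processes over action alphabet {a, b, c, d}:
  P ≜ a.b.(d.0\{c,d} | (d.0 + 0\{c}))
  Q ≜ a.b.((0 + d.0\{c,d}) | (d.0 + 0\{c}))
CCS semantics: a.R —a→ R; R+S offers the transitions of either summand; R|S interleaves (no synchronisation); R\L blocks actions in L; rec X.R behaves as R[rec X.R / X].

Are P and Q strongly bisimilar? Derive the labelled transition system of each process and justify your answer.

YES

LTS(P): 6 reachable states
  u0 = a.b.(d.0\{c,d} | (d.0 + 0\{c})) has moves =a=> u1
  u1 = b.(d.0\{c,d} | (d.0 + 0\{c})) has moves =b=> u2
  u2 = d.0\{c,d} | (d.0 + 0\{c}) has moves =d=> u3, =d=> u4
  u3 = 0\{c,d} | (d.0 + 0\{c}) has moves =d=> u5
  u4 = d.0\{c,d} | 0 has moves =d=> u5
  u5 = 0\{c,d} | 0 has moves (no moves)
LTS(Q): 6 reachable states
  v0 = a.b.((0 + d.0\{c,d}) | (d.0 + 0\{c})) has moves =a=> v1
  v1 = b.((0 + d.0\{c,d}) | (d.0 + 0\{c})) has moves =b=> v2
  v2 = (0 + d.0\{c,d}) | (d.0 + 0\{c}) has moves =d=> v3, =d=> v4
  v3 = (0 + d.0\{c,d}) | 0 has moves =d=> v5
  v4 = 0\{c,d} | (d.0 + 0\{c}) has moves =d=> v5
  v5 = 0\{c,d} | 0 has moves (no moves)
Coarsest stable partition (strong bisimilarity classes):
  B0 = {u0, v0}
  B1 = {u1, v1}
  B2 = {u2, v2}
  B3 = {u3, u4, v3, v4}
  B4 = {u5, v5}
u0 ∈ B0, v0 ∈ B0 → same block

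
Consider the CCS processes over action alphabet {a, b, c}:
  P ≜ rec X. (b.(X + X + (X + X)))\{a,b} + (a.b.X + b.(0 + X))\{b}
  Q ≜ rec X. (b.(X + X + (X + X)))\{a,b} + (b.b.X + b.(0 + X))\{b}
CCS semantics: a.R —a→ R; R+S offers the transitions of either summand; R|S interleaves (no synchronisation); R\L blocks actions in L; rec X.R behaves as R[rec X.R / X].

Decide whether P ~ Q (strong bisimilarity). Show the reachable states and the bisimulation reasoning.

P ≁ Q

P's transition system — 2 states:
  m0 = rec X. (b.(X + X + (X + X)))\{a,b} + (a.b.X + b.(0 + X))\{b} → =a=> m1
  m1 = (b.(rec X. (b.(X + X + (X + X)))\{a,b} + (a.b.X + b.(0 + X))\{b}))\{b} → stopped
Q's transition system — 1 states:
  n0 = rec X. (b.(X + X + (X + X)))\{a,b} + (b.b.X + b.(0 + X))\{b} → stopped
Coarsest stable partition (strong bisimilarity classes):
  B0 = {m0}
  B1 = {m1, n0}
m0 ∈ B0, n0 ∈ B1 → different blocks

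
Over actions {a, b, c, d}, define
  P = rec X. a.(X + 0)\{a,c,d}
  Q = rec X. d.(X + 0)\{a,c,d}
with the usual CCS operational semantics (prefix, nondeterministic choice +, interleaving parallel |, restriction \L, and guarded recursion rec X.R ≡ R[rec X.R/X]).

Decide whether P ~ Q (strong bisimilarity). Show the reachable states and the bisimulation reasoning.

not bisimilar

LTS(P): 2 reachable states
  p0 = rec X. a.(X + 0)\{a,c,d} → =a=> p1
  p1 = ((rec X. a.(X + 0)\{a,c,d}) + 0)\{a,c,d} → ·
LTS(Q): 2 reachable states
  q0 = rec X. d.(X + 0)\{a,c,d} → =d=> q1
  q1 = ((rec X. d.(X + 0)\{a,c,d}) + 0)\{a,c,d} → ·
Coarsest stable partition (strong bisimilarity classes):
  B0 = {p0}
  B1 = {p1, q1}
  B2 = {q0}
p0 ∈ B0, q0 ∈ B2 → different blocks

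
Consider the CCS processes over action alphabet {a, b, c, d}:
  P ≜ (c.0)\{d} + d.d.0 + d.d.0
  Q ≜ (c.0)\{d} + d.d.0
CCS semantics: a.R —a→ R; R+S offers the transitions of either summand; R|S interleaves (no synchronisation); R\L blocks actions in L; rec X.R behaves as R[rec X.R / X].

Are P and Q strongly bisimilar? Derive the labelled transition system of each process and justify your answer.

LTS(P): 4 reachable states
  m0 = (c.0)\{d} + d.d.0 + d.d.0 → --c--▸ m1, --d--▸ m2
  m1 = 0\{d} → deadlocked
  m2 = d.0 → --d--▸ m3
  m3 = 0 → deadlocked
LTS(Q): 4 reachable states
  n0 = (c.0)\{d} + d.d.0 → --c--▸ n1, --d--▸ n2
  n1 = 0\{d} → deadlocked
  n2 = d.0 → --d--▸ n3
  n3 = 0 → deadlocked
Coarsest stable partition (strong bisimilarity classes):
  B0 = {m0, n0}
  B1 = {m2, n2}
  B2 = {m1, m3, n1, n3}
m0 ∈ B0, n0 ∈ B0 → same block

P ~ Q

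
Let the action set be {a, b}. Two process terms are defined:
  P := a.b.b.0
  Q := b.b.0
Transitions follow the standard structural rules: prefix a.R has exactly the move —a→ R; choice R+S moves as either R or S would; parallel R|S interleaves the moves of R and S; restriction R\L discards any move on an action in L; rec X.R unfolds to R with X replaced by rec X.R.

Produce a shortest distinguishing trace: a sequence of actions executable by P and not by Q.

a

P's transition system — 4 states:
  p0 = a.b.b.0 | --a--▸ p1
  p1 = b.b.0 | --b--▸ p2
  p2 = b.0 | --b--▸ p3
  p3 = 0 | deadlocked
Q's transition system — 3 states:
  q0 = b.b.0 | --b--▸ q1
  q1 = b.0 | --b--▸ q2
  q2 = 0 | deadlocked
Run σ = ⟨a⟩ on P: start {p0}
  step 1 (a): {p1}
  — P admits the full trace.
Run σ = ⟨a⟩ on Q: start {q0}
  step 1 (a): ∅  — Q cannot continue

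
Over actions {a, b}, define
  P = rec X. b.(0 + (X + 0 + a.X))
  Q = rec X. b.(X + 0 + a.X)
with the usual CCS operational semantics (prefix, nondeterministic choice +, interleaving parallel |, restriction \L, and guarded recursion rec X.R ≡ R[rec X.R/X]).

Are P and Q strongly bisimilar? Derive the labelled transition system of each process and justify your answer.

P's transition system — 2 states:
  p0 = rec X. b.(0 + (X + 0 + a.X)) :: -b-> p1
  p1 = 0 + ((rec X. b.(0 + (X + 0 + a.X))) + 0 + a.(rec X. b.(0 + (X + 0 + a.X)))) :: -a-> p0, -b-> p1
Q's transition system — 2 states:
  q0 = rec X. b.(X + 0 + a.X) :: -b-> q1
  q1 = (rec X. b.(X + 0 + a.X)) + 0 + a.(rec X. b.(X + 0 + a.X)) :: -a-> q0, -b-> q1
Bisimilarity quotient blocks:
  B0 = {p0, q0}
  B1 = {p1, q1}
p0 ∈ B0, q0 ∈ B0 → same block

P ~ Q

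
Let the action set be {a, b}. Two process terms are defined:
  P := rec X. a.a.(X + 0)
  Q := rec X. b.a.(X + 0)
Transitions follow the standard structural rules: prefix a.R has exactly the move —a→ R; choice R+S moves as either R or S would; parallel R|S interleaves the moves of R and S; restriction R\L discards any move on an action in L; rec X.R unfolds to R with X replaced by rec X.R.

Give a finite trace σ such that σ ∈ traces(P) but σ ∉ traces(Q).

a

P's transition system — 3 states:
  s0 = rec X. a.a.(X + 0) :: --a--▸ s1
  s1 = a.((rec X. a.a.(X + 0)) + 0) :: --a--▸ s2
  s2 = (rec X. a.a.(X + 0)) + 0 :: --a--▸ s1
Q's transition system — 3 states:
  t0 = rec X. b.a.(X + 0) :: --b--▸ t1
  t1 = a.((rec X. b.a.(X + 0)) + 0) :: --a--▸ t2
  t2 = (rec X. b.a.(X + 0)) + 0 :: --b--▸ t1
Run σ = ⟨a⟩ on P: start {s0}
  after a @ step 1: {s1}
  ✓ P
Run σ = ⟨a⟩ on Q: start {t0}
  after a @ step 1: ∅ (Q stuck)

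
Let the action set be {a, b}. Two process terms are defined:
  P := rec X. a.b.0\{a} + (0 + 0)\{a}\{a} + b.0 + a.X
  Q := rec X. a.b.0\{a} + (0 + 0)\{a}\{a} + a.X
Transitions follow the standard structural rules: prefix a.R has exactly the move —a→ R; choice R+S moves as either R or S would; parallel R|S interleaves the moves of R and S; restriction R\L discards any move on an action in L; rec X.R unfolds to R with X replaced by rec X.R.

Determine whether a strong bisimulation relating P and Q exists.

not bisimilar

P's transition system — 4 states:
  u0 = rec X. a.b.0\{a} + (0 + 0)\{a}\{a} + b.0 + a.X → --a--▸ u0, --a--▸ u1, --b--▸ u2
  u1 = b.0\{a} → --b--▸ u3
  u2 = 0 → stopped
  u3 = 0\{a} → stopped
Q's transition system — 3 states:
  v0 = rec X. a.b.0\{a} + (0 + 0)\{a}\{a} + a.X → --a--▸ v0, --a--▸ v1
  v1 = b.0\{a} → --b--▸ v2
  v2 = 0\{a} → stopped
Coarsest stable partition (strong bisimilarity classes):
  B0 = {u0}
  B1 = {u1, v1}
  B2 = {u2, u3, v2}
  B3 = {v0}
u0 ∈ B0, v0 ∈ B3 → different blocks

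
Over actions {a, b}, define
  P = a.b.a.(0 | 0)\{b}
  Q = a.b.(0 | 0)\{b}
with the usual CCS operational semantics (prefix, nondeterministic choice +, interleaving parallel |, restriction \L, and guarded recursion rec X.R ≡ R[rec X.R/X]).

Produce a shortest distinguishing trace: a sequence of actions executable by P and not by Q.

aba

LTS(P): 4 reachable states
  s0 = a.b.a.(0 | 0)\{b} | =a=> s1
  s1 = b.a.(0 | 0)\{b} | =b=> s2
  s2 = a.(0 | 0)\{b} | =a=> s3
  s3 = (0 | 0)\{b} | stopped
LTS(Q): 3 reachable states
  t0 = a.b.(0 | 0)\{b} | =a=> t1
  t1 = b.(0 | 0)\{b} | =b=> t2
  t2 = (0 | 0)\{b} | stopped
Executing aba from P (initial set {s0}):
  [1] a ⇒ {s1}
  [2] b ⇒ {s2}
  [3] a ⇒ {s3}
  — P admits the full trace.
Executing aba from Q (initial set {t0}):
  [1] a ⇒ {t1}
  [2] b ⇒ {t2}
  [3] a ⇒ ∅  — Q cannot continue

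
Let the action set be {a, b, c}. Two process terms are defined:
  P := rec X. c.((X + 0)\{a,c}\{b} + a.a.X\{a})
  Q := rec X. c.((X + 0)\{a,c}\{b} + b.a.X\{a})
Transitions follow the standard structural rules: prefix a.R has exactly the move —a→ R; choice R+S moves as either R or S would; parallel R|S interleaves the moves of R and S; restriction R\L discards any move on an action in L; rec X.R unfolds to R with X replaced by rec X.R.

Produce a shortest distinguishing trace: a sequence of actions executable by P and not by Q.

P's transition system — 5 states:
  p0 = rec X. c.((X + 0)\{a,c}\{b} + a.a.X\{a}) | =c=> p1
  p1 = ((rec X. c.((X + 0)\{a,c}\{b} + a.a.X\{a})) + 0)\{a,c}\{b} + a.a.(rec X. c.((X + 0)\{a,c}\{b} + a.a.X\{a}))\{a} | =a=> p2
  p2 = a.(rec X. c.((X + 0)\{a,c}\{b} + a.a.X\{a}))\{a} | =a=> p3
  p3 = (rec X. c.((X + 0)\{a,c}\{b} + a.a.X\{a}))\{a} | =c=> p4
  p4 = (((rec X. c.((X + 0)\{a,c}\{b} + a.a.X\{a})) + 0)\{a,c}\{b} + a.a.(rec X. c.((X + 0)\{a,c}\{b} + a.a.X\{a}))\{a})\{a} | ·
Q's transition system — 6 states:
  q0 = rec X. c.((X + 0)\{a,c}\{b} + b.a.X\{a}) | =c=> q1
  q1 = ((rec X. c.((X + 0)\{a,c}\{b} + b.a.X\{a})) + 0)\{a,c}\{b} + b.a.(rec X. c.((X + 0)\{a,c}\{b} + b.a.X\{a}))\{a} | =b=> q2
  q2 = a.(rec X. c.((X + 0)\{a,c}\{b} + b.a.X\{a}))\{a} | =a=> q3
  q3 = (rec X. c.((X + 0)\{a,c}\{b} + b.a.X\{a}))\{a} | =c=> q4
  q4 = (((rec X. c.((X + 0)\{a,c}\{b} + b.a.X\{a})) + 0)\{a,c}\{b} + b.a.(rec X. c.((X + 0)\{a,c}\{b} + b.a.X\{a}))\{a})\{a} | =b=> q5
  q5 = (a.(rec X. c.((X + 0)\{a,c}\{b} + b.a.X\{a}))\{a})\{a} | ·
Trace ⟨ca⟩ through P, begin at {p0}:
  [1] c ⇒ {p1}
  [2] a ⇒ {p2}
  ✓ P
Trace ⟨ca⟩ through Q, begin at {q0}:
  [1] c ⇒ {q1}
  [2] a ⇒ ∅ (Q stuck)

ca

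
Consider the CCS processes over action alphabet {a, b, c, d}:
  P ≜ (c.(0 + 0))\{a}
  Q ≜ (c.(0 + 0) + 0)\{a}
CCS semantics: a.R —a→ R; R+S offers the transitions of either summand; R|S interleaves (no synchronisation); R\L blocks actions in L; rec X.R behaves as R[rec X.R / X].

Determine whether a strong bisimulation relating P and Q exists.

Reachable graph of P (2 states):
  p0 = (c.(0 + 0))\{a} :: --c--▸ p1
  p1 = (0 + 0)\{a} :: stopped
Reachable graph of Q (2 states):
  q0 = (c.(0 + 0) + 0)\{a} :: --c--▸ q1
  q1 = (0 + 0)\{a} :: stopped
Coarsest stable partition (strong bisimilarity classes):
  B0 = {p0, q0}
  B1 = {p1, q1}
p0 ∈ B0, q0 ∈ B0 → same block

bisimilar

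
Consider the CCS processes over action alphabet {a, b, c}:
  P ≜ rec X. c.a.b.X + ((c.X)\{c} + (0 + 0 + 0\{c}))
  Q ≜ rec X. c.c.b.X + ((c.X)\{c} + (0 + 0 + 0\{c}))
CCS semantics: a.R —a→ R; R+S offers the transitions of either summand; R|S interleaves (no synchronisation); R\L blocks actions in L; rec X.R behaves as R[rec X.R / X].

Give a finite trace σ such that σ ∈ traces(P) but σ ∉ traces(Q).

ca

LTS(P): 3 reachable states
  u0 = rec X. c.a.b.X + ((c.X)\{c} + (0 + 0 + 0\{c})) :: --c--▸ u1
  u1 = a.b.(rec X. c.a.b.X + ((c.X)\{c} + (0 + 0 + 0\{c}))) :: --a--▸ u2
  u2 = b.(rec X. c.a.b.X + ((c.X)\{c} + (0 + 0 + 0\{c}))) :: --b--▸ u0
LTS(Q): 3 reachable states
  v0 = rec X. c.c.b.X + ((c.X)\{c} + (0 + 0 + 0\{c})) :: --c--▸ v1
  v1 = c.b.(rec X. c.c.b.X + ((c.X)\{c} + (0 + 0 + 0\{c}))) :: --c--▸ v2
  v2 = b.(rec X. c.c.b.X + ((c.X)\{c} + (0 + 0 + 0\{c}))) :: --b--▸ v0
Trace ⟨ca⟩ through P, begin at {u0}:
  [1] c ⇒ {u1}
  [2] a ⇒ {u2}
  P completes σ.
Trace ⟨ca⟩ through Q, begin at {v0}:
  [1] c ⇒ {v1}
  [2] a ⇒ no successor for Q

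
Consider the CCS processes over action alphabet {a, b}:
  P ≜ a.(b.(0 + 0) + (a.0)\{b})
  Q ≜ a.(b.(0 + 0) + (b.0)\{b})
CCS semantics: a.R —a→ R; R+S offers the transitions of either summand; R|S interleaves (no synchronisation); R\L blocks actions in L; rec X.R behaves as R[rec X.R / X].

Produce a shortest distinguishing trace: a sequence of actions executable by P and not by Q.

aa

LTS(P): 4 reachable states
  p0 = a.(b.(0 + 0) + (a.0)\{b}) | =a=> p1
  p1 = b.(0 + 0) + (a.0)\{b} | =a=> p2, =b=> p3
  p2 = 0\{b} | stopped
  p3 = 0 + 0 | stopped
LTS(Q): 3 reachable states
  q0 = a.(b.(0 + 0) + (b.0)\{b}) | =a=> q1
  q1 = b.(0 + 0) + (b.0)\{b} | =b=> q2
  q2 = 0 + 0 | stopped
Executing aa from P (initial set {p0}):
  step 1 (a): {p1}
  step 2 (a): {p2}
  — P admits the full trace.
Executing aa from Q (initial set {q0}):
  step 1 (a): {q1}
  step 2 (a): no successor for Q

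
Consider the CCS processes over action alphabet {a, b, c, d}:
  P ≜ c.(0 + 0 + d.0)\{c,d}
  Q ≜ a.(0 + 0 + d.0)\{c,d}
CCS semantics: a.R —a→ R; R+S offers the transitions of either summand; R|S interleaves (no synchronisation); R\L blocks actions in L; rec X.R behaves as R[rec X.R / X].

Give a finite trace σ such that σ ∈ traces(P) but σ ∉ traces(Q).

LTS(P): 2 reachable states
  p0 = c.(0 + 0 + d.0)\{c,d} has moves =c=> p1
  p1 = (0 + 0 + d.0)\{c,d} has moves stopped
LTS(Q): 2 reachable states
  q0 = a.(0 + 0 + d.0)\{c,d} has moves =a=> q1
  q1 = (0 + 0 + d.0)\{c,d} has moves stopped
Run σ = ⟨c⟩ on P: start {p0}
  after c @ step 1: {p1}
  — P admits the full trace.
Run σ = ⟨c⟩ on Q: start {q0}
  after c @ step 1: ∅  — Q cannot continue

c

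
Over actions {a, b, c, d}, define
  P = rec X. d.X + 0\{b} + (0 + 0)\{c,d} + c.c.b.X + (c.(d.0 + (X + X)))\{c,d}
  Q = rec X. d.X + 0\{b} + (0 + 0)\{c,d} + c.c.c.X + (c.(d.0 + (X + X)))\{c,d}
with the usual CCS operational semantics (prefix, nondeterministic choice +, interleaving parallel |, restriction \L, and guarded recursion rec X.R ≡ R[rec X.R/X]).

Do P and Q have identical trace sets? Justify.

LTS(P): 3 reachable states
  p0 = rec X. d.X + 0\{b} + (0 + 0)\{c,d} + c.c.b.X + (c.(d.0 + (X + X)))\{c,d} has moves —c→ p1, —d→ p0
  p1 = c.b.(rec X. d.X + 0\{b} + (0 + 0)\{c,d} + c.c.b.X + (c.(d.0 + (X + X)))\{c,d}) has moves —c→ p2
  p2 = b.(rec X. d.X + 0\{b} + (0 + 0)\{c,d} + c.c.b.X + (c.(d.0 + (X + X)))\{c,d}) has moves —b→ p0
LTS(Q): 3 reachable states
  q0 = rec X. d.X + 0\{b} + (0 + 0)\{c,d} + c.c.c.X + (c.(d.0 + (X + X)))\{c,d} has moves —c→ q1, —d→ q0
  q1 = c.c.(rec X. d.X + 0\{b} + (0 + 0)\{c,d} + c.c.c.X + (c.(d.0 + (X + X)))\{c,d}) has moves —c→ q2
  q2 = c.(rec X. d.X + 0\{b} + (0 + 0)\{c,d} + c.c.c.X + (c.(d.0 + (X + X)))\{c,d}) has moves —c→ q0
Executing ccb from P (initial set {p0}):
  step 1 (c): {p1}
  step 2 (c): {p2}
  step 3 (b): {p0}
  ✓ P
Executing ccb from Q (initial set {q0}):
  step 1 (c): {q1}
  step 2 (c): {q2}
  step 3 (b): no successor for Q

traces(P) ≠ traces(Q) — witness ⟨ccb⟩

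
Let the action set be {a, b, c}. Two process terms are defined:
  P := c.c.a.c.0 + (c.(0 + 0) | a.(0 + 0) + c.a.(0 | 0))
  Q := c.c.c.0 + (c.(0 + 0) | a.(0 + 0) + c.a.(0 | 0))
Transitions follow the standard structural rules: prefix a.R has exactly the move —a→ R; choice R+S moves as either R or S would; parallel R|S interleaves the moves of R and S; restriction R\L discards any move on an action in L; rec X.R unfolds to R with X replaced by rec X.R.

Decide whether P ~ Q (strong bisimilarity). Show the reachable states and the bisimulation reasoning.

P ≁ Q

P's transition system — 10 states:
  u0 = c.c.a.c.0 + (c.(0 + 0) | a.(0 + 0) + c.a.(0 | 0)) | =a=> u1, =c=> u2, =c=> u3, =c=> u4
  u1 = c.(0 + 0) | (0 + 0) | =c=> u5
  u2 = (0 + 0) | a.(0 + 0) | =a=> u5
  u3 = a.(0 | 0) | =a=> u6
  u4 = c.a.c.0 | =c=> u7
  u5 = (0 + 0) | (0 + 0) | stopped
  u6 = 0 | 0 | stopped
  u7 = a.c.0 | =a=> u8
  u8 = c.0 | =c=> u9
  u9 = 0 | stopped
Q's transition system — 9 states:
  v0 = c.c.c.0 + (c.(0 + 0) | a.(0 + 0) + c.a.(0 | 0)) | =a=> v1, =c=> v2, =c=> v3, =c=> v4
  v1 = c.(0 + 0) | (0 + 0) | =c=> v5
  v2 = (0 + 0) | a.(0 + 0) | =a=> v5
  v3 = a.(0 | 0) | =a=> v6
  v4 = c.c.0 | =c=> v7
  v5 = (0 + 0) | (0 + 0) | stopped
  v6 = 0 | 0 | stopped
  v7 = c.0 | =c=> v8
  v8 = 0 | stopped
Partition-refinement fixed point:
  B0 = {u0}
  B1 = {u2, u3, v2, v3}
  B2 = {u5, u6, u9, v5, v6, v8}
  B3 = {u4}
  B4 = {u7}
  B5 = {u1, u8, v1, v7}
  B6 = {v0}
  B7 = {v4}
u0 ∈ B0, v0 ∈ B6 → different blocks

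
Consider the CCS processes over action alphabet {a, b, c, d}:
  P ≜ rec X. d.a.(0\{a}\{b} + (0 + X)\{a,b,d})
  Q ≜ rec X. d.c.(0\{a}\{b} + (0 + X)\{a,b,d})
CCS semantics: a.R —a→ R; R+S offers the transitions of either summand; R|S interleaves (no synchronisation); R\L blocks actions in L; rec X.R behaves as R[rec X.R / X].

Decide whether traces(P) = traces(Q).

Reachable graph of P (3 states):
  p0 = rec X. d.a.(0\{a}\{b} + (0 + X)\{a,b,d}) → =d=> p1
  p1 = a.(0\{a}\{b} + (0 + (rec X. d.a.(0\{a}\{b} + (0 + X)\{a,b,d})))\{a,b,d}) → =a=> p2
  p2 = 0\{a}\{b} + (0 + (rec X. d.a.(0\{a}\{b} + (0 + X)\{a,b,d})))\{a,b,d} → (no moves)
Reachable graph of Q (3 states):
  q0 = rec X. d.c.(0\{a}\{b} + (0 + X)\{a,b,d}) → =d=> q1
  q1 = c.(0\{a}\{b} + (0 + (rec X. d.c.(0\{a}\{b} + (0 + X)\{a,b,d})))\{a,b,d}) → =c=> q2
  q2 = 0\{a}\{b} + (0 + (rec X. d.c.(0\{a}\{b} + (0 + X)\{a,b,d})))\{a,b,d} → (no moves)
Executing da from P (initial set {p0}):
  [1] d ⇒ {p1}
  [2] a ⇒ {p2}
  — P admits the full trace.
Executing da from Q (initial set {q0}):
  [1] d ⇒ {q1}
  [2] a ⇒ no successor for Q

traces(P) ≠ traces(Q) — witness ⟨da⟩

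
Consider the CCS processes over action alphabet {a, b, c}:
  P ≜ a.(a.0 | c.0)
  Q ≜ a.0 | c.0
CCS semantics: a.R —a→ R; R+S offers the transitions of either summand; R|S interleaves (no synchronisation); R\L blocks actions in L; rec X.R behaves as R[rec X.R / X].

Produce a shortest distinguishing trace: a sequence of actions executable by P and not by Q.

LTS(P): 5 reachable states
  m0 = a.(a.0 | c.0) | =a=> m1
  m1 = a.0 | c.0 | =a=> m2, =c=> m3
  m2 = 0 | c.0 | =c=> m4
  m3 = a.0 | 0 | =a=> m4
  m4 = 0 | 0 | ·
LTS(Q): 4 reachable states
  n0 = a.0 | c.0 | =a=> n1, =c=> n2
  n1 = 0 | c.0 | =c=> n3
  n2 = a.0 | 0 | =a=> n3
  n3 = 0 | 0 | ·
Run σ = ⟨aa⟩ on P: start {m0}
  step 1 (a): {m1}
  step 2 (a): {m2}
  ✓ P
Run σ = ⟨aa⟩ on Q: start {n0}
  step 1 (a): {n1}
  step 2 (a): ∅  — Q cannot continue

aa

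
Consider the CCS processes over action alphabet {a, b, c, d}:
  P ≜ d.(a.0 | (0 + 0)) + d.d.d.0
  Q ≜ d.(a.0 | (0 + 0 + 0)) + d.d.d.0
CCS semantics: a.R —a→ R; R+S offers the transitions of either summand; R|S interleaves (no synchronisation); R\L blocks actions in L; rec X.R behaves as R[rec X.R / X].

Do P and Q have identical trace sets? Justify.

YES

LTS(P): 6 reachable states
  p0 = d.(a.0 | (0 + 0)) + d.d.d.0 → —d→ p1, —d→ p2
  p1 = a.0 | (0 + 0) → —a→ p3
  p2 = d.d.0 → —d→ p4
  p3 = 0 | (0 + 0) → ·
  p4 = d.0 → —d→ p5
  p5 = 0 → ·
LTS(Q): 6 reachable states
  q0 = d.(a.0 | (0 + 0 + 0)) + d.d.d.0 → —d→ q1, —d→ q2
  q1 = a.0 | (0 + 0 + 0) → —a→ q3
  q2 = d.d.0 → —d→ q4
  q3 = 0 | (0 + 0 + 0) → ·
  q4 = d.0 → —d→ q5
  q5 = 0 → ·
Partition-refinement fixed point:
  B0 = {p0, q0}
  B1 = {p2, q2}
  B2 = {p4, q4}
  B3 = {p3, p5, q3, q5}
  B4 = {p1, q1}
p0 ∈ B0, q0 ∈ B0 → same block
Bisimilar ⇒ trace-equivalent.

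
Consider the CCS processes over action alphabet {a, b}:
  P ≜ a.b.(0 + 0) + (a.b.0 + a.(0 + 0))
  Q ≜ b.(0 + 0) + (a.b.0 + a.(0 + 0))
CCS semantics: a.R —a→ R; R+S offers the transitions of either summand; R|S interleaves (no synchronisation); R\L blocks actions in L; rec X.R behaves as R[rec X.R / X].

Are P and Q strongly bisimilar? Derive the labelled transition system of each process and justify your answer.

NO

P's transition system — 5 states:
  p0 = a.b.(0 + 0) + (a.b.0 + a.(0 + 0)) :: ··a··> p1, ··a··> p2, ··a··> p3
  p1 = 0 + 0 :: ·
  p2 = b.(0 + 0) :: ··b··> p1
  p3 = b.0 :: ··b··> p4
  p4 = 0 :: ·
Q's transition system — 4 states:
  q0 = b.(0 + 0) + (a.b.0 + a.(0 + 0)) :: ··a··> q1, ··a··> q2, ··b··> q1
  q1 = 0 + 0 :: ·
  q2 = b.0 :: ··b··> q3
  q3 = 0 :: ·
Partition-refinement fixed point:
  B0 = {p0}
  B1 = {p1, p4, q1, q3}
  B2 = {p2, p3, q2}
  B3 = {q0}
p0 ∈ B0, q0 ∈ B3 → different blocks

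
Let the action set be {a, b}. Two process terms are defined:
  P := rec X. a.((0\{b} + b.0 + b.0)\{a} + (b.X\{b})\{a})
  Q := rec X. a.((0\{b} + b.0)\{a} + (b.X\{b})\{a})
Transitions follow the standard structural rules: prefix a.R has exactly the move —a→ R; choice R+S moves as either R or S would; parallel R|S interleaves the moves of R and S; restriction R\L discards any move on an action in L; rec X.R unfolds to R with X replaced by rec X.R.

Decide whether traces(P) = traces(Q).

P's transition system — 4 states:
  u0 = rec X. a.((0\{b} + b.0 + b.0)\{a} + (b.X\{b})\{a}) has moves —a→ u1
  u1 = (0\{b} + b.0 + b.0)\{a} + (b.(rec X. a.((0\{b} + b.0 + b.0)\{a} + (b.X\{b})\{a}))\{b})\{a} has moves —b→ u2, —b→ u3
  u2 = (rec X. a.((0\{b} + b.0 + b.0)\{a} + (b.X\{b})\{a}))\{b}\{a} has moves ·
  u3 = 0\{a} has moves ·
Q's transition system — 4 states:
  v0 = rec X. a.((0\{b} + b.0)\{a} + (b.X\{b})\{a}) has moves —a→ v1
  v1 = (0\{b} + b.0)\{a} + (b.(rec X. a.((0\{b} + b.0)\{a} + (b.X\{b})\{a}))\{b})\{a} has moves —b→ v2, —b→ v3
  v2 = (rec X. a.((0\{b} + b.0)\{a} + (b.X\{b})\{a}))\{b}\{a} has moves ·
  v3 = 0\{a} has moves ·
Partition-refinement fixed point:
  B0 = {u0, v0}
  B1 = {u1, v1}
  B2 = {u2, u3, v2, v3}
u0 ∈ B0, v0 ∈ B0 → same block
Bisimilar ⇒ trace-equivalent.

traces(P) = traces(Q)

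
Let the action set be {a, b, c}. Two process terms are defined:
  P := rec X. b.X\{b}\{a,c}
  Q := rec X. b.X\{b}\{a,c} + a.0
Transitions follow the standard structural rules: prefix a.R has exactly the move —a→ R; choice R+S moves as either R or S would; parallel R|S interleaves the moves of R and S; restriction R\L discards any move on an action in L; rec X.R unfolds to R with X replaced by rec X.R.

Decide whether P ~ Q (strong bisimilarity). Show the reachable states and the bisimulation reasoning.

P's transition system — 2 states:
  m0 = rec X. b.X\{b}\{a,c} has moves --b--▸ m1
  m1 = (rec X. b.X\{b}\{a,c})\{b}\{a,c} has moves stopped
Q's transition system — 3 states:
  n0 = rec X. b.X\{b}\{a,c} + a.0 has moves --a--▸ n1, --b--▸ n2
  n1 = 0 has moves stopped
  n2 = (rec X. b.X\{b}\{a,c} + a.0)\{b}\{a,c} has moves stopped
Partition-refinement fixed point:
  B0 = {m0}
  B1 = {m1, n1, n2}
  B2 = {n0}
m0 ∈ B0, n0 ∈ B2 → different blocks

not bisimilar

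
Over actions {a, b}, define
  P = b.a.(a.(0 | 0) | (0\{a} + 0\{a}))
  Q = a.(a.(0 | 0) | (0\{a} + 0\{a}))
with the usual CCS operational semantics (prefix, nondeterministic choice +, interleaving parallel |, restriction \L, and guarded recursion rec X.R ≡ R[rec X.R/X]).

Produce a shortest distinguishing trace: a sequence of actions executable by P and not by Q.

Reachable graph of P (4 states):
  p0 = b.a.(a.(0 | 0) | (0\{a} + 0\{a})) :: —b→ p1
  p1 = a.(a.(0 | 0) | (0\{a} + 0\{a})) :: —a→ p2
  p2 = a.(0 | 0) | (0\{a} + 0\{a}) :: —a→ p3
  p3 = 0 | 0 | (0\{a} + 0\{a}) :: deadlocked
Reachable graph of Q (3 states):
  q0 = a.(a.(0 | 0) | (0\{a} + 0\{a})) :: —a→ q1
  q1 = a.(0 | 0) | (0\{a} + 0\{a}) :: —a→ q2
  q2 = 0 | 0 | (0\{a} + 0\{a}) :: deadlocked
Run σ = ⟨b⟩ on P: start {p0}
  [1] b ⇒ {p1}
  P completes σ.
Run σ = ⟨b⟩ on Q: start {q0}
  [1] b ⇒ ∅  — Q cannot continue

b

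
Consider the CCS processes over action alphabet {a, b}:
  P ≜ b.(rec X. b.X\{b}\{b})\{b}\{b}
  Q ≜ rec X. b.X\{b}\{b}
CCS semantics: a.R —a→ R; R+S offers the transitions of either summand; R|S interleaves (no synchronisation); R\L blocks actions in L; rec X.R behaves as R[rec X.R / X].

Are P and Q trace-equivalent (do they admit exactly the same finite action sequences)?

traces(P) = traces(Q)

Reachable graph of P (2 states):
  s0 = b.(rec X. b.X\{b}\{b})\{b}\{b} ⊢ —b→ s1
  s1 = (rec X. b.X\{b}\{b})\{b}\{b} ⊢ stopped
Reachable graph of Q (2 states):
  t0 = rec X. b.X\{b}\{b} ⊢ —b→ t1
  t1 = (rec X. b.X\{b}\{b})\{b}\{b} ⊢ stopped
Bisimilarity quotient blocks:
  B0 = {s0, t0}
  B1 = {s1, t1}
s0 ∈ B0, t0 ∈ B0 → same block
Bisimilar ⇒ trace-equivalent.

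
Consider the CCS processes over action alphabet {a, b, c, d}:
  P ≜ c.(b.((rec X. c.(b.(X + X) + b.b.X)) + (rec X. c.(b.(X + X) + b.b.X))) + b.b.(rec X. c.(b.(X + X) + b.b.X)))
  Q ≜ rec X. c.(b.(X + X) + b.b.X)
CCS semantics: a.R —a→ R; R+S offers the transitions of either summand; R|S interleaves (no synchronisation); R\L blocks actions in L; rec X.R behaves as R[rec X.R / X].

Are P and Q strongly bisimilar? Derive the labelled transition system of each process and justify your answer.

YES

LTS(P): 5 reachable states
  u0 = c.(b.((rec X. c.(b.(X + X) + b.b.X)) + (rec X. c.(b.(X + X) + b.b.X))) + b.b.(rec X. c.(b.(X + X) + b.b.X))) | —c→ u1
  u1 = b.((rec X. c.(b.(X + X) + b.b.X)) + (rec X. c.(b.(X + X) + b.b.X))) + b.b.(rec X. c.(b.(X + X) + b.b.X)) | —b→ u2, —b→ u3
  u2 = (rec X. c.(b.(X + X) + b.b.X)) + (rec X. c.(b.(X + X) + b.b.X)) | —c→ u1
  u3 = b.(rec X. c.(b.(X + X) + b.b.X)) | —b→ u4
  u4 = rec X. c.(b.(X + X) + b.b.X) | —c→ u1
LTS(Q): 4 reachable states
  v0 = rec X. c.(b.(X + X) + b.b.X) | —c→ v1
  v1 = b.((rec X. c.(b.(X + X) + b.b.X)) + (rec X. c.(b.(X + X) + b.b.X))) + b.b.(rec X. c.(b.(X + X) + b.b.X)) | —b→ v2, —b→ v3
  v2 = (rec X. c.(b.(X + X) + b.b.X)) + (rec X. c.(b.(X + X) + b.b.X)) | —c→ v1
  v3 = b.(rec X. c.(b.(X + X) + b.b.X)) | —b→ v0
Bisimilarity quotient blocks:
  B0 = {u0, u2, u4, v0, v2}
  B1 = {u1, v1}
  B2 = {u3, v3}
u0 ∈ B0, v0 ∈ B0 → same block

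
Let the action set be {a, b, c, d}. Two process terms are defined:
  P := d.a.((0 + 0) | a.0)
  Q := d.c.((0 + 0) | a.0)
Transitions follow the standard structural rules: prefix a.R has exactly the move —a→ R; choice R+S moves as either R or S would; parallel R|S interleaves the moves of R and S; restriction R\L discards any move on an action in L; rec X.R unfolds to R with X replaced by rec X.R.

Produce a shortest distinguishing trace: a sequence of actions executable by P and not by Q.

Reachable graph of P (4 states):
  m0 = d.a.((0 + 0) | a.0) | -d-> m1
  m1 = a.((0 + 0) | a.0) | -a-> m2
  m2 = (0 + 0) | a.0 | -a-> m3
  m3 = (0 + 0) | 0 | deadlocked
Reachable graph of Q (4 states):
  n0 = d.c.((0 + 0) | a.0) | -d-> n1
  n1 = c.((0 + 0) | a.0) | -c-> n2
  n2 = (0 + 0) | a.0 | -a-> n3
  n3 = (0 + 0) | 0 | deadlocked
Trace ⟨da⟩ through P, begin at {m0}:
  [1] d ⇒ {m1}
  [2] a ⇒ {m2}
  — P admits the full trace.
Trace ⟨da⟩ through Q, begin at {n0}:
  [1] d ⇒ {n1}
  [2] a ⇒ ∅  — Q cannot continue

da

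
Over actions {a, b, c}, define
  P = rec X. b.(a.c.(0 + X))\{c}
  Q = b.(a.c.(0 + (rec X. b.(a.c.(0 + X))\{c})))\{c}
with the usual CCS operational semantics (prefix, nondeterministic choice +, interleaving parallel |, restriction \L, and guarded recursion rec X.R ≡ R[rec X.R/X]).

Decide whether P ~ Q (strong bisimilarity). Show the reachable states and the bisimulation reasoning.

YES

P's transition system — 3 states:
  u0 = rec X. b.(a.c.(0 + X))\{c} ⊢ ··b··> u1
  u1 = (a.c.(0 + (rec X. b.(a.c.(0 + X))\{c})))\{c} ⊢ ··a··> u2
  u2 = (c.(0 + (rec X. b.(a.c.(0 + X))\{c})))\{c} ⊢ deadlocked
Q's transition system — 3 states:
  v0 = b.(a.c.(0 + (rec X. b.(a.c.(0 + X))\{c})))\{c} ⊢ ··b··> v1
  v1 = (a.c.(0 + (rec X. b.(a.c.(0 + X))\{c})))\{c} ⊢ ··a··> v2
  v2 = (c.(0 + (rec X. b.(a.c.(0 + X))\{c})))\{c} ⊢ deadlocked
Partition-refinement fixed point:
  B0 = {u0, v0}
  B1 = {u1, v1}
  B2 = {u2, v2}
u0 ∈ B0, v0 ∈ B0 → same block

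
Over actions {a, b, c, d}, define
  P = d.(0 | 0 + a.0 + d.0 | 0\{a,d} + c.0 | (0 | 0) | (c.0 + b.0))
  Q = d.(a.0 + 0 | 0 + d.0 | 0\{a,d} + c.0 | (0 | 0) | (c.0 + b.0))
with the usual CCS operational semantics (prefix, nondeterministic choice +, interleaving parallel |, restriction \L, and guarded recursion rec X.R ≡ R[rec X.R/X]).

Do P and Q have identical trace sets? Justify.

Reachable graph of P (7 states):
  p0 = d.(0 | 0 + a.0 + d.0 | 0\{a,d} + c.0 | (0 | 0) | (c.0 + b.0)) → —d→ p1
  p1 = 0 | 0 + a.0 + d.0 | 0\{a,d} + c.0 | (0 | 0) | (c.0 + b.0) → —a→ p2, —b→ p3, —c→ p3, —c→ p4, —d→ p5
  p2 = 0 → (no moves)
  p3 = c.0 | (0 | 0) | 0 → —c→ p6
  p4 = 0 | (0 | 0) | (c.0 + b.0) → —b→ p6, —c→ p6
  p5 = 0 | 0\{a,d} → (no moves)
  p6 = 0 | (0 | 0) | 0 → (no moves)
Reachable graph of Q (7 states):
  q0 = d.(a.0 + 0 | 0 + d.0 | 0\{a,d} + c.0 | (0 | 0) | (c.0 + b.0)) → —d→ q1
  q1 = a.0 + 0 | 0 + d.0 | 0\{a,d} + c.0 | (0 | 0) | (c.0 + b.0) → —a→ q2, —b→ q3, —c→ q3, —c→ q4, —d→ q5
  q2 = 0 → (no moves)
  q3 = c.0 | (0 | 0) | 0 → —c→ q6
  q4 = 0 | (0 | 0) | (c.0 + b.0) → —b→ q6, —c→ q6
  q5 = 0 | 0\{a,d} → (no moves)
  q6 = 0 | (0 | 0) | 0 → (no moves)
Coarsest stable partition (strong bisimilarity classes):
  B0 = {p0, q0}
  B1 = {p1, q1}
  B2 = {p2, p5, p6, q2, q5, q6}
  B3 = {p4, q4}
  B4 = {p3, q3}
p0 ∈ B0, q0 ∈ B0 → same block
Bisimilar ⇒ trace-equivalent.

YES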